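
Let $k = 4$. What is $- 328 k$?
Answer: $-1312$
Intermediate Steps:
$- 328 k = \left(-328\right) 4 = -1312$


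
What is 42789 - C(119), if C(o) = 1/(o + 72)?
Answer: 8172698/191 ≈ 42789.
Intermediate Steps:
C(o) = 1/(72 + o)
42789 - C(119) = 42789 - 1/(72 + 119) = 42789 - 1/191 = 8172698/191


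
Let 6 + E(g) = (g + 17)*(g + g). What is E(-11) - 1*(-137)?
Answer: -1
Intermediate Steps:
E(g) = -6 + 2*g*(17 + g) (E(g) = -6 + (g + 17)*(g + g) = -6 + (17 + g)*(2*g) = -6 + 2*g*(17 + g))
E(-11) - 1*(-137) = (-6 + 2*(-11)² + 34*(-11)) - 1*(-137) = (-6 + 2*121 - 374) + 137 = (-6 + 242 - 374) + 137 = -138 + 137 = -1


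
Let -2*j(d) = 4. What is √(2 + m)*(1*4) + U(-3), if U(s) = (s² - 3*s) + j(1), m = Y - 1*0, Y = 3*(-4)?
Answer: 16 + 4*I*√10 ≈ 16.0 + 12.649*I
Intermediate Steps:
Y = -12
j(d) = -2 (j(d) = -½*4 = -2)
m = -12 (m = -12 - 1*0 = -12 + 0 = -12)
U(s) = -2 + s² - 3*s (U(s) = (s² - 3*s) - 2 = -2 + s² - 3*s)
√(2 + m)*(1*4) + U(-3) = √(2 - 12)*(1*4) + (-2 + (-3)² - 3*(-3)) = √(-10)*4 + (-2 + 9 + 9) = (I*√10)*4 + 16 = 4*I*√10 + 16 = 16 + 4*I*√10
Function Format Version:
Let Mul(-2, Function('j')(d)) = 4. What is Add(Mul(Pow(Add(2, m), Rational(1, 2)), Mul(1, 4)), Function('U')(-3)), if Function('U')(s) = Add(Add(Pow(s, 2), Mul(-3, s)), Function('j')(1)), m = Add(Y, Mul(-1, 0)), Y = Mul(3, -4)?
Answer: Add(16, Mul(4, I, Pow(10, Rational(1, 2)))) ≈ Add(16.000, Mul(12.649, I))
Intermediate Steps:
Y = -12
Function('j')(d) = -2 (Function('j')(d) = Mul(Rational(-1, 2), 4) = -2)
m = -12 (m = Add(-12, Mul(-1, 0)) = Add(-12, 0) = -12)
Function('U')(s) = Add(-2, Pow(s, 2), Mul(-3, s)) (Function('U')(s) = Add(Add(Pow(s, 2), Mul(-3, s)), -2) = Add(-2, Pow(s, 2), Mul(-3, s)))
Add(Mul(Pow(Add(2, m), Rational(1, 2)), Mul(1, 4)), Function('U')(-3)) = Add(Mul(Pow(Add(2, -12), Rational(1, 2)), Mul(1, 4)), Add(-2, Pow(-3, 2), Mul(-3, -3))) = Add(Mul(Pow(-10, Rational(1, 2)), 4), Add(-2, 9, 9)) = Add(Mul(Mul(I, Pow(10, Rational(1, 2))), 4), 16) = Add(Mul(4, I, Pow(10, Rational(1, 2))), 16) = Add(16, Mul(4, I, Pow(10, Rational(1, 2))))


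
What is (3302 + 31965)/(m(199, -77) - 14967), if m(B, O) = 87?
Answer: -35267/14880 ≈ -2.3701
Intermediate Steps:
(3302 + 31965)/(m(199, -77) - 14967) = (3302 + 31965)/(87 - 14967) = 35267/(-14880) = 35267*(-1/14880) = -35267/14880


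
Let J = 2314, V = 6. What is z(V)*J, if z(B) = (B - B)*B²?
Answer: 0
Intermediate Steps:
z(B) = 0 (z(B) = 0*B² = 0)
z(V)*J = 0*2314 = 0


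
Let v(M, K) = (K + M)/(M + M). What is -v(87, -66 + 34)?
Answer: -55/174 ≈ -0.31609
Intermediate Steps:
v(M, K) = (K + M)/(2*M) (v(M, K) = (K + M)/((2*M)) = (K + M)*(1/(2*M)) = (K + M)/(2*M))
-v(87, -66 + 34) = -((-66 + 34) + 87)/(2*87) = -(-32 + 87)/(2*87) = -55/(2*87) = -1*55/174 = -55/174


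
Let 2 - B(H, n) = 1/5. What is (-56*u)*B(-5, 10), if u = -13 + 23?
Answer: -1008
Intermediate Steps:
B(H, n) = 9/5 (B(H, n) = 2 - 1/5 = 2 - 1*⅕ = 2 - ⅕ = 9/5)
u = 10
(-56*u)*B(-5, 10) = -56*10*(9/5) = -560*9/5 = -1008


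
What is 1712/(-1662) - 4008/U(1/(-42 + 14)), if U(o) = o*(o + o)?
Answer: -1305614872/831 ≈ -1.5711e+6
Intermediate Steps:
U(o) = 2*o**2 (U(o) = o*(2*o) = 2*o**2)
1712/(-1662) - 4008/U(1/(-42 + 14)) = 1712/(-1662) - 4008*(-42 + 14)**2/2 = 1712*(-1/1662) - 4008/(2*(1/(-28))**2) = -856/831 - 4008/(2*(-1/28)**2) = -856/831 - 4008/(2*(1/784)) = -856/831 - 4008/1/392 = -856/831 - 4008*392 = -856/831 - 1571136 = -1305614872/831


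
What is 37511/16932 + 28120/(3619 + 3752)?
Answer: 250873807/41601924 ≈ 6.0303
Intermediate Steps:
37511/16932 + 28120/(3619 + 3752) = 37511*(1/16932) + 28120/7371 = 37511/16932 + 28120*(1/7371) = 37511/16932 + 28120/7371 = 250873807/41601924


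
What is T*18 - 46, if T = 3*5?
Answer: 224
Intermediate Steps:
T = 15
T*18 - 46 = 15*18 - 46 = 270 - 46 = 224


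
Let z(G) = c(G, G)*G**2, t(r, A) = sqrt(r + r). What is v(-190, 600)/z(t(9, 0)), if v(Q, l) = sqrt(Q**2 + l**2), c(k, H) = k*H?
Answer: 5*sqrt(3961)/162 ≈ 1.9425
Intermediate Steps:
c(k, H) = H*k
t(r, A) = sqrt(2)*sqrt(r) (t(r, A) = sqrt(2*r) = sqrt(2)*sqrt(r))
z(G) = G**4 (z(G) = (G*G)*G**2 = G**2*G**2 = G**4)
v(-190, 600)/z(t(9, 0)) = sqrt((-190)**2 + 600**2)/((sqrt(2)*sqrt(9))**4) = sqrt(36100 + 360000)/((sqrt(2)*3)**4) = sqrt(396100)/((3*sqrt(2))**4) = (10*sqrt(3961))/324 = (10*sqrt(3961))*(1/324) = 5*sqrt(3961)/162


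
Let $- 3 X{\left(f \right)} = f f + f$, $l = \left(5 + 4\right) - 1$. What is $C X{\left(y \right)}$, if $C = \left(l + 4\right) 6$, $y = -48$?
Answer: $-54144$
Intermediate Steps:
$l = 8$ ($l = 9 - 1 = 8$)
$C = 72$ ($C = \left(8 + 4\right) 6 = 12 \cdot 6 = 72$)
$X{\left(f \right)} = - \frac{f}{3} - \frac{f^{2}}{3}$ ($X{\left(f \right)} = - \frac{f f + f}{3} = - \frac{f^{2} + f}{3} = - \frac{f + f^{2}}{3} = - \frac{f}{3} - \frac{f^{2}}{3}$)
$C X{\left(y \right)} = 72 \left(\left(- \frac{1}{3}\right) \left(-48\right) \left(1 - 48\right)\right) = 72 \left(\left(- \frac{1}{3}\right) \left(-48\right) \left(-47\right)\right) = 72 \left(-752\right) = -54144$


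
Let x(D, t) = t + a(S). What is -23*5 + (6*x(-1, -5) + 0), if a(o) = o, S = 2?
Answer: -133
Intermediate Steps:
x(D, t) = 2 + t (x(D, t) = t + 2 = 2 + t)
-23*5 + (6*x(-1, -5) + 0) = -23*5 + (6*(2 - 5) + 0) = -115 + (6*(-3) + 0) = -115 + (-18 + 0) = -115 - 18 = -133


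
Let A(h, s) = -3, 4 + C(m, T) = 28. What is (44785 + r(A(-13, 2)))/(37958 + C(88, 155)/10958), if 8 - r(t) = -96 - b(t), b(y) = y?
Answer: 122965197/103985947 ≈ 1.1825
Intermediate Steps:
C(m, T) = 24 (C(m, T) = -4 + 28 = 24)
r(t) = 104 + t (r(t) = 8 - (-96 - t) = 8 + (96 + t) = 104 + t)
(44785 + r(A(-13, 2)))/(37958 + C(88, 155)/10958) = (44785 + (104 - 3))/(37958 + 24/10958) = (44785 + 101)/(37958 + 24*(1/10958)) = 44886/(37958 + 12/5479) = 44886/(207971894/5479) = 44886*(5479/207971894) = 122965197/103985947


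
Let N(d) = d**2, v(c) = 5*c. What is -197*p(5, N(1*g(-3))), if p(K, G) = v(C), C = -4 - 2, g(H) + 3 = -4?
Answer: 5910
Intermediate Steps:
g(H) = -7 (g(H) = -3 - 4 = -7)
C = -6
p(K, G) = -30 (p(K, G) = 5*(-6) = -30)
-197*p(5, N(1*g(-3))) = -197*(-30) = 5910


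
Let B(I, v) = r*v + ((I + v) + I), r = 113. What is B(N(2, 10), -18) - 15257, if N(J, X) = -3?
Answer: -17315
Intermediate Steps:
B(I, v) = 2*I + 114*v (B(I, v) = 113*v + ((I + v) + I) = 113*v + (v + 2*I) = 2*I + 114*v)
B(N(2, 10), -18) - 15257 = (2*(-3) + 114*(-18)) - 15257 = (-6 - 2052) - 15257 = -2058 - 15257 = -17315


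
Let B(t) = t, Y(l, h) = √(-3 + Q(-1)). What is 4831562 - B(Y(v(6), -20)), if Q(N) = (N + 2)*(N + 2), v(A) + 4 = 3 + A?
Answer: 4831562 - I*√2 ≈ 4.8316e+6 - 1.4142*I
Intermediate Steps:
v(A) = -1 + A (v(A) = -4 + (3 + A) = -1 + A)
Q(N) = (2 + N)² (Q(N) = (2 + N)*(2 + N) = (2 + N)²)
Y(l, h) = I*√2 (Y(l, h) = √(-3 + (2 - 1)²) = √(-3 + 1²) = √(-3 + 1) = √(-2) = I*√2)
4831562 - B(Y(v(6), -20)) = 4831562 - I*√2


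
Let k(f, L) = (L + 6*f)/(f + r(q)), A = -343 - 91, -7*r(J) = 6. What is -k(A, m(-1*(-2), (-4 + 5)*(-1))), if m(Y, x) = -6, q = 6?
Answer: -9135/1522 ≈ -6.0020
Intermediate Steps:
r(J) = -6/7 (r(J) = -1/7*6 = -6/7)
A = -434
k(f, L) = (L + 6*f)/(-6/7 + f) (k(f, L) = (L + 6*f)/(f - 6/7) = (L + 6*f)/(-6/7 + f))
-k(A, m(-1*(-2), (-4 + 5)*(-1))) = -7*(-6 + 6*(-434))/(-6 + 7*(-434)) = -7*(-6 - 2604)/(-6 - 3038) = -7*(-2610)/(-3044) = -7*(-1)*(-2610)/3044 = -1*9135/1522 = -9135/1522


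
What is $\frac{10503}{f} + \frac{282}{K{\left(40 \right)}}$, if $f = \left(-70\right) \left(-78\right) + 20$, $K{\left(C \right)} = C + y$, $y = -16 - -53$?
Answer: $\frac{2354091}{421960} \approx 5.5789$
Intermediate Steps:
$y = 37$ ($y = -16 + 53 = 37$)
$K{\left(C \right)} = 37 + C$ ($K{\left(C \right)} = C + 37 = 37 + C$)
$f = 5480$ ($f = 5460 + 20 = 5480$)
$\frac{10503}{f} + \frac{282}{K{\left(40 \right)}} = \frac{10503}{5480} + \frac{282}{37 + 40} = 10503 \cdot \frac{1}{5480} + \frac{282}{77} = \frac{10503}{5480} + 282 \cdot \frac{1}{77} = \frac{10503}{5480} + \frac{282}{77} = \frac{2354091}{421960}$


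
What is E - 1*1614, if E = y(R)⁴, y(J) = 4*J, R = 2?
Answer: 2482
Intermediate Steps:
E = 4096 (E = (4*2)⁴ = 8⁴ = 4096)
E - 1*1614 = 4096 - 1*1614 = 4096 - 1614 = 2482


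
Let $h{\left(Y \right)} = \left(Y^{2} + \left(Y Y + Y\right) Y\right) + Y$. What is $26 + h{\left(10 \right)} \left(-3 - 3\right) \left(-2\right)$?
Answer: $14546$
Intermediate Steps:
$h{\left(Y \right)} = Y + Y^{2} + Y \left(Y + Y^{2}\right)$ ($h{\left(Y \right)} = \left(Y^{2} + \left(Y^{2} + Y\right) Y\right) + Y = \left(Y^{2} + \left(Y + Y^{2}\right) Y\right) + Y = \left(Y^{2} + Y \left(Y + Y^{2}\right)\right) + Y = Y + Y^{2} + Y \left(Y + Y^{2}\right)$)
$26 + h{\left(10 \right)} \left(-3 - 3\right) \left(-2\right) = 26 + 10 \left(1 + 10^{2} + 2 \cdot 10\right) \left(-3 - 3\right) \left(-2\right) = 26 + 10 \left(1 + 100 + 20\right) \left(\left(-6\right) \left(-2\right)\right) = 26 + 10 \cdot 121 \cdot 12 = 26 + 1210 \cdot 12 = 26 + 14520 = 14546$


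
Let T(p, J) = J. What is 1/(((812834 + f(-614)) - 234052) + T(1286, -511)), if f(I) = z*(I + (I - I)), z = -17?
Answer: 1/588709 ≈ 1.6986e-6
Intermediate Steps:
f(I) = -17*I (f(I) = -17*(I + (I - I)) = -17*(I + 0) = -17*I)
1/(((812834 + f(-614)) - 234052) + T(1286, -511)) = 1/(((812834 - 17*(-614)) - 234052) - 511) = 1/(((812834 + 10438) - 234052) - 511) = 1/((823272 - 234052) - 511) = 1/(589220 - 511) = 1/588709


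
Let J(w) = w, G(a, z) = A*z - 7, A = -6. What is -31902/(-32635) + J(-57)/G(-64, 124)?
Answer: 25818597/24508885 ≈ 1.0534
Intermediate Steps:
G(a, z) = -7 - 6*z (G(a, z) = -6*z - 7 = -7 - 6*z)
-31902/(-32635) + J(-57)/G(-64, 124) = -31902/(-32635) - 57/(-7 - 6*124) = -31902*(-1/32635) - 57/(-7 - 744) = 31902/32635 - 57/(-751) = 31902/32635 - 57*(-1/751) = 31902/32635 + 57/751 = 25818597/24508885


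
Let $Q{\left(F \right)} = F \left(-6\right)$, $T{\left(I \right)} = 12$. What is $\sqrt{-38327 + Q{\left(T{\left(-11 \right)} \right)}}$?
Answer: $i \sqrt{38399} \approx 195.96 i$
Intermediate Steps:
$Q{\left(F \right)} = - 6 F$
$\sqrt{-38327 + Q{\left(T{\left(-11 \right)} \right)}} = \sqrt{-38327 - 72} = \sqrt{-38399} = i \sqrt{38399}$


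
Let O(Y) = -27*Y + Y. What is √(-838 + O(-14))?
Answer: I*√474 ≈ 21.772*I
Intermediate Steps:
O(Y) = -26*Y
√(-838 + O(-14)) = √(-838 - 26*(-14)) = √(-838 + 364) = √(-474) = I*√474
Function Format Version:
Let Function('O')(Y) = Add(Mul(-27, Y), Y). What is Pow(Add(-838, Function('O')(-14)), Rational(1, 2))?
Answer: Mul(I, Pow(474, Rational(1, 2))) ≈ Mul(21.772, I)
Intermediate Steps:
Function('O')(Y) = Mul(-26, Y)
Pow(Add(-838, Function('O')(-14)), Rational(1, 2)) = Pow(Add(-838, Mul(-26, -14)), Rational(1, 2)) = Pow(Add(-838, 364), Rational(1, 2)) = Pow(-474, Rational(1, 2)) = Mul(I, Pow(474, Rational(1, 2)))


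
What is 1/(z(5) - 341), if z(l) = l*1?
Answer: -1/336 ≈ -0.0029762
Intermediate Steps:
z(l) = l
1/(z(5) - 341) = 1/(5 - 341) = 1/(-336) = -1/336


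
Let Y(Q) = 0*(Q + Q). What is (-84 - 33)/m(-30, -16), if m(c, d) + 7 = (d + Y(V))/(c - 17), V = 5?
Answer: 5499/313 ≈ 17.569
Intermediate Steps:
Y(Q) = 0 (Y(Q) = 0*(2*Q) = 0)
m(c, d) = -7 + d/(-17 + c) (m(c, d) = -7 + (d + 0)/(c - 17) = -7 + d/(-17 + c))
(-84 - 33)/m(-30, -16) = (-84 - 33)/(((119 - 16 - 7*(-30))/(-17 - 30))) = -117*(-47/(119 - 16 + 210)) = -117/((-1/47*313)) = -117/(-313/47) = -117*(-47/313) = 5499/313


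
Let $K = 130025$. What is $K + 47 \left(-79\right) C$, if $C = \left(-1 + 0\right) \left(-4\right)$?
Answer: $115173$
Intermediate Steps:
$C = 4$ ($C = \left(-1\right) \left(-4\right) = 4$)
$K + 47 \left(-79\right) C = 130025 + 47 \left(-79\right) 4 = 130025 - 14852 = 115173$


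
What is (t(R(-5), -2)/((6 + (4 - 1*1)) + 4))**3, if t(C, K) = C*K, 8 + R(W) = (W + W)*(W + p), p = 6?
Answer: 46656/2197 ≈ 21.236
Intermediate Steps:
R(W) = -8 + 2*W*(6 + W) (R(W) = -8 + (W + W)*(W + 6) = -8 + (2*W)*(6 + W) = -8 + 2*W*(6 + W))
(t(R(-5), -2)/((6 + (4 - 1*1)) + 4))**3 = (((-8 + 2*(-5)**2 + 12*(-5))*(-2))/((6 + (4 - 1*1)) + 4))**3 = (((-8 + 2*25 - 60)*(-2))/((6 + (4 - 1)) + 4))**3 = (((-8 + 50 - 60)*(-2))/((6 + 3) + 4))**3 = ((-18*(-2))/(9 + 4))**3 = (36/13)**3 = 46656/2197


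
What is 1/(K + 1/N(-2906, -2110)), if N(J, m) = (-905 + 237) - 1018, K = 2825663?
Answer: 1686/4764067817 ≈ 3.5390e-7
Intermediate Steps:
N(J, m) = -1686 (N(J, m) = -668 - 1018 = -1686)
1/(K + 1/N(-2906, -2110)) = 1/(2825663 + 1/(-1686)) = 1/(2825663 - 1/1686) = 1/(4764067817/1686) = 1686/4764067817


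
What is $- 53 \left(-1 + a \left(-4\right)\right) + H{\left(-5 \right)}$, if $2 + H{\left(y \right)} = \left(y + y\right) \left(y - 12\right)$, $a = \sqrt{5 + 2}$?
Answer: $221 + 212 \sqrt{7} \approx 781.9$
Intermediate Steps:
$a = \sqrt{7} \approx 2.6458$
$H{\left(y \right)} = -2 + 2 y \left(-12 + y\right)$ ($H{\left(y \right)} = -2 + \left(y + y\right) \left(y - 12\right) = -2 + 2 y \left(-12 + y\right)$)
$- 53 \left(-1 + a \left(-4\right)\right) + H{\left(-5 \right)} = - 53 \left(-1 + \sqrt{7} \left(-4\right)\right) - \left(-118 - 50\right) = - 53 \left(-1 - 4 \sqrt{7}\right) + \left(-2 + 120 + 2 \cdot 25\right) = \left(53 + 212 \sqrt{7}\right) + \left(-2 + 120 + 50\right) = \left(53 + 212 \sqrt{7}\right) + 168 = 221 + 212 \sqrt{7}$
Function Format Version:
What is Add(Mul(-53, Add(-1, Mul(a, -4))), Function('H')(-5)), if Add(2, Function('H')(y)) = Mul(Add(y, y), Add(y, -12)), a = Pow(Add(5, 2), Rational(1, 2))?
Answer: Add(221, Mul(212, Pow(7, Rational(1, 2)))) ≈ 781.90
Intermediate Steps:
a = Pow(7, Rational(1, 2)) ≈ 2.6458
Function('H')(y) = Add(-2, Mul(2, y, Add(-12, y))) (Function('H')(y) = Add(-2, Mul(Add(y, y), Add(y, -12))) = Add(-2, Mul(Mul(2, y), Add(-12, y))) = Add(-2, Mul(2, y, Add(-12, y))))
Add(Mul(-53, Add(-1, Mul(a, -4))), Function('H')(-5)) = Add(Mul(-53, Add(-1, Mul(Pow(7, Rational(1, 2)), -4))), Add(-2, Mul(-24, -5), Mul(2, Pow(-5, 2)))) = Add(Mul(-53, Add(-1, Mul(-4, Pow(7, Rational(1, 2))))), Add(-2, 120, Mul(2, 25))) = Add(Add(53, Mul(212, Pow(7, Rational(1, 2)))), Add(-2, 120, 50)) = Add(Add(53, Mul(212, Pow(7, Rational(1, 2)))), 168) = Add(221, Mul(212, Pow(7, Rational(1, 2))))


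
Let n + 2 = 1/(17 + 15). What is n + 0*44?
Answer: -63/32 ≈ -1.9688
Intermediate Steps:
n = -63/32 (n = -2 + 1/(17 + 15) = -2 + 1/32 = -63/32 ≈ -1.9688)
n + 0*44 = -63/32 + 0*44 = -63/32 + 0 = -63/32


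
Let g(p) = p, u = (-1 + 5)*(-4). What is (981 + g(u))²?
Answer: 931225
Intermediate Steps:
u = -16 (u = 4*(-4) = -16)
(981 + g(u))² = (981 - 16)² = 965² = 931225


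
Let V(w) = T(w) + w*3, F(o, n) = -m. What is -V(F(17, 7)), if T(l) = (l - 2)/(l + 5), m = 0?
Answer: ⅖ ≈ 0.40000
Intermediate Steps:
T(l) = (-2 + l)/(5 + l)
F(o, n) = 0 (F(o, n) = -1*0 = 0)
V(w) = 3*w + (-2 + w)/(5 + w) (V(w) = (-2 + w)/(5 + w) + w*3 = (-2 + w)/(5 + w) + 3*w = 3*w + (-2 + w)/(5 + w))
-V(F(17, 7)) = -(-2 + 0 + 3*0*(5 + 0))/(5 + 0) = -(-2 + 0 + 3*0*5)/5 = -(-2 + 0 + 0)/5 = -(-2)/5 = -1*(-⅖) = ⅖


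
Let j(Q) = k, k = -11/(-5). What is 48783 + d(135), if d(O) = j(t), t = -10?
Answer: 243926/5 ≈ 48785.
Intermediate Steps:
k = 11/5 (k = -11*(-⅕) = 11/5 ≈ 2.2000)
j(Q) = 11/5
d(O) = 11/5
48783 + d(135) = 48783 + 11/5 = 243926/5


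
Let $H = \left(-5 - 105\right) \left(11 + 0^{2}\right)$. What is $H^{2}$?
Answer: $1464100$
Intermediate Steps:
$H = -1210$ ($H = \left(-5 - 105\right) \left(11 + 0\right) = \left(-110\right) 11 = -1210$)
$H^{2} = \left(-1210\right)^{2} = 1464100$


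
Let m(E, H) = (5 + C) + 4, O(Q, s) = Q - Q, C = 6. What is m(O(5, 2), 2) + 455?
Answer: 470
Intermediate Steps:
O(Q, s) = 0
m(E, H) = 15 (m(E, H) = (5 + 6) + 4 = 11 + 4 = 15)
m(O(5, 2), 2) + 455 = 15 + 455 = 470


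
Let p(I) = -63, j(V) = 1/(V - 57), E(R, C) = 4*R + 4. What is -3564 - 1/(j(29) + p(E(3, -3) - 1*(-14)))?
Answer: -6290432/1765 ≈ -3564.0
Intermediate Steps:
E(R, C) = 4 + 4*R
j(V) = 1/(-57 + V)
-3564 - 1/(j(29) + p(E(3, -3) - 1*(-14))) = -3564 - 1/(1/(-57 + 29) - 63) = -3564 - 1/(1/(-28) - 63) = -3564 - 1/(-1/28 - 63) = -3564 - 1/(-1765/28) = -3564 - 1*(-28/1765) = -3564 + 28/1765 = -6290432/1765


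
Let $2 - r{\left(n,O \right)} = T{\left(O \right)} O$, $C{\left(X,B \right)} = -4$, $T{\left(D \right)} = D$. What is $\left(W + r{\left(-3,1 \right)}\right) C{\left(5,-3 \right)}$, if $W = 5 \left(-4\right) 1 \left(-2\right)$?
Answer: $-164$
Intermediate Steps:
$r{\left(n,O \right)} = 2 - O^{2}$ ($r{\left(n,O \right)} = 2 - O O = 2 - O^{2}$)
$W = 40$ ($W = \left(-20\right) \left(-2\right) = 40$)
$\left(W + r{\left(-3,1 \right)}\right) C{\left(5,-3 \right)} = \left(40 + \left(2 - 1^{2}\right)\right) \left(-4\right) = \left(40 + \left(2 - 1\right)\right) \left(-4\right) = \left(40 + 1\right) \left(-4\right) = 41 \left(-4\right) = -164$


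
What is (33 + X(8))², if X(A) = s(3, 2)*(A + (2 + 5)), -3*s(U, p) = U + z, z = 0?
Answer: 324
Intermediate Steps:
s(U, p) = -U/3 (s(U, p) = -(U + 0)/3 = -U/3)
X(A) = -7 - A (X(A) = (-⅓*3)*(A + (2 + 5)) = -(A + 7) = -(7 + A) = -7 - A)
(33 + X(8))² = (33 + (-7 - 1*8))² = (33 + (-7 - 8))² = (33 - 15)² = 18² = 324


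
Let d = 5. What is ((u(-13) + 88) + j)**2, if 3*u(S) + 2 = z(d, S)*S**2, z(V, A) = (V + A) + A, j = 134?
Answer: 8323225/9 ≈ 9.2480e+5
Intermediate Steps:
z(V, A) = V + 2*A (z(V, A) = (A + V) + A = V + 2*A)
u(S) = -2/3 + S**2*(5 + 2*S)/3 (u(S) = -2/3 + ((5 + 2*S)*S**2)/3 = -2/3 + (S**2*(5 + 2*S))/3 = -2/3 + S**2*(5 + 2*S)/3)
((u(-13) + 88) + j)**2 = (((-2/3 + (1/3)*(-13)**2*(5 + 2*(-13))) + 88) + 134)**2 = (((-2/3 + (1/3)*169*(5 - 26)) + 88) + 134)**2 = (((-2/3 + (1/3)*169*(-21)) + 88) + 134)**2 = (((-2/3 - 1183) + 88) + 134)**2 = ((-3551/3 + 88) + 134)**2 = (-3287/3 + 134)**2 = (-2885/3)**2 = 8323225/9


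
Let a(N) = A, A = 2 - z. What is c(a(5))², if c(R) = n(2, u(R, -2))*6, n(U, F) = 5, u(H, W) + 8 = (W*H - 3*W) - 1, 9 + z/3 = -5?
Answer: 900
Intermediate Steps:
z = -42 (z = -27 + 3*(-5) = -27 - 15 = -42)
u(H, W) = -9 - 3*W + H*W (u(H, W) = -8 + ((W*H - 3*W) - 1) = -8 + ((H*W - 3*W) - 1) = -8 + ((-3*W + H*W) - 1) = -8 + (-1 - 3*W + H*W) = -9 - 3*W + H*W)
A = 44 (A = 2 - 1*(-42) = 2 + 42 = 44)
a(N) = 44
c(R) = 30 (c(R) = 5*6 = 30)
c(a(5))² = 30² = 900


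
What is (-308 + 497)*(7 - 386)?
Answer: -71631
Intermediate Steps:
(-308 + 497)*(7 - 386) = 189*(-379) = -71631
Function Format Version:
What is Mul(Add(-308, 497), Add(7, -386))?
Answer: -71631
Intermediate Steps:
Mul(Add(-308, 497), Add(7, -386)) = Mul(189, -379) = -71631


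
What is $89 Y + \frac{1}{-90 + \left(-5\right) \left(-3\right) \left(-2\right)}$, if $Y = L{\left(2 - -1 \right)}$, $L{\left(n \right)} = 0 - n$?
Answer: $- \frac{32041}{120} \approx -267.01$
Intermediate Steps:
$L{\left(n \right)} = - n$
$Y = -3$ ($Y = - (2 - -1) = - (2 + 1) = \left(-1\right) 3 = -3$)
$89 Y + \frac{1}{-90 + \left(-5\right) \left(-3\right) \left(-2\right)} = 89 \left(-3\right) + \frac{1}{-90 + \left(-5\right) \left(-3\right) \left(-2\right)} = -267 + \frac{1}{-90 + 15 \left(-2\right)} = -267 + \frac{1}{-90 - 30} = -267 + \frac{1}{-120} = -267 - \frac{1}{120} = - \frac{32041}{120}$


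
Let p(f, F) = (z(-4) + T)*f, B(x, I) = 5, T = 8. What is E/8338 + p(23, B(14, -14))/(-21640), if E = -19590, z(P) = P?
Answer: -53086837/22554290 ≈ -2.3537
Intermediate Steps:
p(f, F) = 4*f (p(f, F) = (-4 + 8)*f = 4*f)
E/8338 + p(23, B(14, -14))/(-21640) = -19590/8338 + (4*23)/(-21640) = -19590*1/8338 + 92*(-1/21640) = -9795/4169 - 23/5410 = -53086837/22554290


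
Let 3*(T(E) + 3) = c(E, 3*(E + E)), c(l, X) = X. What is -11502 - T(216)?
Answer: -11931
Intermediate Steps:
T(E) = -3 + 2*E (T(E) = -3 + (3*(E + E))/3 = -3 + (3*(2*E))/3 = -3 + (6*E)/3 = -3 + 2*E)
-11502 - T(216) = -11502 - (-3 + 2*216) = -11502 - (-3 + 432) = -11502 - 1*429 = -11502 - 429 = -11931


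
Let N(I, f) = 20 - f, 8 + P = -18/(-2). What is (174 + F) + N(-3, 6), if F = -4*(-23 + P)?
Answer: 276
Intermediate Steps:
P = 1 (P = -8 - 18/(-2) = -8 - 18*(-½) = -8 + 9 = 1)
F = 88 (F = -4*(-23 + 1) = -4*(-22) = 88)
(174 + F) + N(-3, 6) = (174 + 88) + (20 - 1*6) = 262 + (20 - 6) = 262 + 14 = 276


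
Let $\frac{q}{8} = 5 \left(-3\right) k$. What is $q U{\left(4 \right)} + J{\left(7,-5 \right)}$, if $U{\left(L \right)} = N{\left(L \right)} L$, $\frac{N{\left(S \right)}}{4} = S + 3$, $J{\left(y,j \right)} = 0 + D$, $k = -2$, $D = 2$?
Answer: $26882$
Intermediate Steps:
$J{\left(y,j \right)} = 2$ ($J{\left(y,j \right)} = 0 + 2 = 2$)
$q = 240$ ($q = 8 \cdot 5 \left(-3\right) \left(-2\right) = 8 \left(\left(-15\right) \left(-2\right)\right) = 8 \cdot 30 = 240$)
$N{\left(S \right)} = 12 + 4 S$ ($N{\left(S \right)} = 4 \left(S + 3\right) = 4 \left(3 + S\right) = 12 + 4 S$)
$U{\left(L \right)} = L \left(12 + 4 L\right)$ ($U{\left(L \right)} = \left(12 + 4 L\right) L = L \left(12 + 4 L\right)$)
$q U{\left(4 \right)} + J{\left(7,-5 \right)} = 240 \cdot 4 \cdot 4 \left(3 + 4\right) + 2 = 240 \cdot 4 \cdot 4 \cdot 7 + 2 = 240 \cdot 112 + 2 = 26880 + 2 = 26882$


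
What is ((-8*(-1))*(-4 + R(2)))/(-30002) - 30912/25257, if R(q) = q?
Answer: -154502952/126293419 ≈ -1.2234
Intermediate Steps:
((-8*(-1))*(-4 + R(2)))/(-30002) - 30912/25257 = ((-8*(-1))*(-4 + 2))/(-30002) - 30912/25257 = (8*(-2))*(-1/30002) - 30912*1/25257 = -16*(-1/30002) - 10304/8419 = 8/15001 - 10304/8419 = -154502952/126293419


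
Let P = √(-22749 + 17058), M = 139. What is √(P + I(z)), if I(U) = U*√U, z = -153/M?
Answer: √I*√(-459*√2363 + 19321*√5691)/139 ≈ 6.0944 + 6.0944*I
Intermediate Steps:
P = I*√5691 (P = √(-5691) = I*√5691 ≈ 75.439*I)
z = -153/139 ≈ -1.1007
I(U) = U^(3/2)
√(P + I(z)) = √(I*√5691 + (-153/139)^(3/2)) = √(I*√5691 - 459*I*√2363/19321)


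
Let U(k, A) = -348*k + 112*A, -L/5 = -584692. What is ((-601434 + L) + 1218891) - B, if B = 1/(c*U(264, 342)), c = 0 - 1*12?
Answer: 2276158102271/642816 ≈ 3.5409e+6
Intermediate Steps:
L = 2923460 (L = -5*(-584692) = 2923460)
c = -12 (c = 0 - 12 = -12)
B = 1/642816 (B = 1/(-12*(-348*264 + 112*342)) = 1/(-12*(-91872 + 38304)) = 1/(-12*(-53568)) = 1/642816 ≈ 1.5557e-6)
((-601434 + L) + 1218891) - B = ((-601434 + 2923460) + 1218891) - 1*1/642816 = (2322026 + 1218891) - 1/642816 = 3540917 - 1/642816 = 2276158102271/642816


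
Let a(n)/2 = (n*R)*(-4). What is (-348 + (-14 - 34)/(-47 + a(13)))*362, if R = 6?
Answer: -84512520/671 ≈ -1.2595e+5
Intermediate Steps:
a(n) = -48*n (a(n) = 2*((n*6)*(-4)) = 2*((6*n)*(-4)) = 2*(-24*n) = -48*n)
(-348 + (-14 - 34)/(-47 + a(13)))*362 = (-348 + (-14 - 34)/(-47 - 48*13))*362 = (-348 - 48/(-47 - 624))*362 = (-348 - 48/(-671))*362 = (-348 - 48*(-1/671))*362 = (-348 + 48/671)*362 = -233460/671*362 = -84512520/671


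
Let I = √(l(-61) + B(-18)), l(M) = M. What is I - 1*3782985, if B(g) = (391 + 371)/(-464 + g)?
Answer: -3782985 + I*√3634762/241 ≈ -3.783e+6 + 7.9108*I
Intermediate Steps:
B(g) = 762/(-464 + g)
I = I*√3634762/241 (I = √(-61 + 762/(-464 - 18)) = √(-61 + 762/(-482)) = √(-61 + 762*(-1/482)) = √(-61 - 381/241) = √(-15082/241) = I*√3634762/241 ≈ 7.9108*I)
I - 1*3782985 = I*√3634762/241 - 1*3782985 = I*√3634762/241 - 3782985 = -3782985 + I*√3634762/241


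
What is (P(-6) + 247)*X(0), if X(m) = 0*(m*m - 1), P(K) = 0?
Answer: 0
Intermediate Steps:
X(m) = 0 (X(m) = 0*(m² - 1) = 0*(-1 + m²) = 0)
(P(-6) + 247)*X(0) = (0 + 247)*0 = 247*0 = 0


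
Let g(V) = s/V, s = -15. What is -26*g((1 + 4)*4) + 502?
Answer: 1043/2 ≈ 521.50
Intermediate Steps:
g(V) = -15/V
-26*g((1 + 4)*4) + 502 = -(-390)/((1 + 4)*4) + 502 = -(-390)/(5*4) + 502 = -(-390)/20 + 502 = -26*(-¾) + 502 = 39/2 + 502 = 1043/2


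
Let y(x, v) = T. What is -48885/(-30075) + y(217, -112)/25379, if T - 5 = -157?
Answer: 82405401/50884895 ≈ 1.6194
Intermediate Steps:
T = -152 (T = 5 - 157 = -152)
y(x, v) = -152
-48885/(-30075) + y(217, -112)/25379 = -48885/(-30075) - 152/25379 = -48885*(-1/30075) - 152*1/25379 = 3259/2005 - 152/25379 = 82405401/50884895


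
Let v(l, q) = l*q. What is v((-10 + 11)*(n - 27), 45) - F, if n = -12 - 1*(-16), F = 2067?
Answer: -3102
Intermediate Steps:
n = 4 (n = -12 + 16 = 4)
v((-10 + 11)*(n - 27), 45) - F = ((-10 + 11)*(4 - 27))*45 - 1*2067 = (1*(-23))*45 - 2067 = -23*45 - 2067 = -1035 - 2067 = -3102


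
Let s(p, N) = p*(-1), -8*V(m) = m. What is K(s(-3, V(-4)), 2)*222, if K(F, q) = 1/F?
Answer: 74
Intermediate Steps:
V(m) = -m/8
s(p, N) = -p
K(s(-3, V(-4)), 2)*222 = 222/(-1*(-3)) = 222/3 = (1/3)*222 = 74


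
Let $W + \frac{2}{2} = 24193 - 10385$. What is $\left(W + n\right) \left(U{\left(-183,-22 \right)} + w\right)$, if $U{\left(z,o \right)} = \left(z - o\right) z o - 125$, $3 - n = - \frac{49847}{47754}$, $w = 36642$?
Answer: $- \frac{57630805422529}{6822} \approx -8.4478 \cdot 10^{9}$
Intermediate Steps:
$W = 13807$ ($W = -1 + \left(24193 - 10385\right) = -1 + 13808 = 13807$)
$n = \frac{27587}{6822}$ ($n = 3 - - \frac{49847}{47754} = 3 - \left(-49847\right) \frac{1}{47754} = 3 - - \frac{7121}{6822} = 3 + \frac{7121}{6822} = \frac{27587}{6822} \approx 4.0438$)
$U{\left(z,o \right)} = -125 + o z \left(z - o\right)$ ($U{\left(z,o \right)} = z \left(z - o\right) o - 125 = o z \left(z - o\right) - 125 = -125 + o z \left(z - o\right)$)
$\left(W + n\right) \left(U{\left(-183,-22 \right)} + w\right) = \left(13807 + \frac{27587}{6822}\right) \left(\left(-125 - 22 \left(-183\right)^{2} - - 183 \left(-22\right)^{2}\right) + 36642\right) = \frac{94218941 \left(\left(-125 - 736758 - \left(-183\right) 484\right) + 36642\right)}{6822} = \frac{94218941 \left(\left(-125 - 736758 + 88572\right) + 36642\right)}{6822} = \frac{94218941 \left(-648311 + 36642\right)}{6822} = \frac{94218941}{6822} \left(-611669\right) = - \frac{57630805422529}{6822}$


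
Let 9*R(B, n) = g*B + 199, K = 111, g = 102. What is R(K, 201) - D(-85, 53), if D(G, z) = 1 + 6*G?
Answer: 16102/9 ≈ 1789.1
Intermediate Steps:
R(B, n) = 199/9 + 34*B/3 (R(B, n) = (102*B + 199)/9 = (199 + 102*B)/9 = 199/9 + 34*B/3)
R(K, 201) - D(-85, 53) = (199/9 + (34/3)*111) - (1 + 6*(-85)) = (199/9 + 1258) - (1 - 510) = 11521/9 - 1*(-509) = 11521/9 + 509 = 16102/9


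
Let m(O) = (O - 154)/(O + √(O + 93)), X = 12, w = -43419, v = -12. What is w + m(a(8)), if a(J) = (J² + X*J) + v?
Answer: -313528895/7221 + 2*√241/7221 ≈ -43419.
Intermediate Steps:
a(J) = -12 + J² + 12*J (a(J) = (J² + 12*J) - 12 = -12 + J² + 12*J)
m(O) = (-154 + O)/(O + √(93 + O))
w + m(a(8)) = -43419 + (-154 + (-12 + 8² + 12*8))/((-12 + 8² + 12*8) + √(93 + (-12 + 8² + 12*8))) = -43419 + (-154 + (-12 + 64 + 96))/((-12 + 64 + 96) + √(93 + (-12 + 64 + 96))) = -43419 + (-154 + 148)/(148 + √(93 + 148)) = -43419 - 6/(148 + √241)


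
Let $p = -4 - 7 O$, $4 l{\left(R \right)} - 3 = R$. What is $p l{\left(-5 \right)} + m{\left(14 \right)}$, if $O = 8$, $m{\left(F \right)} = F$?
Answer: $44$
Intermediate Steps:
$l{\left(R \right)} = \frac{3}{4} + \frac{R}{4}$
$p = -60$ ($p = -4 - 56 = -60$)
$p l{\left(-5 \right)} + m{\left(14 \right)} = - 60 \left(\frac{3}{4} + \frac{1}{4} \left(-5\right)\right) + 14 = - 60 \left(\frac{3}{4} - \frac{5}{4}\right) + 14 = \left(-60\right) \left(- \frac{1}{2}\right) + 14 = 30 + 14 = 44$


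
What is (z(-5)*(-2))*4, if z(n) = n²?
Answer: -200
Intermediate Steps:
(z(-5)*(-2))*4 = ((-5)²*(-2))*4 = (25*(-2))*4 = -50*4 = -200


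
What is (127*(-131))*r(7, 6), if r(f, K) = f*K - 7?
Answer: -582295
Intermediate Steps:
r(f, K) = -7 + K*f (r(f, K) = K*f - 7 = -7 + K*f)
(127*(-131))*r(7, 6) = (127*(-131))*(-7 + 6*7) = -16637*(-7 + 42) = -16637*35 = -582295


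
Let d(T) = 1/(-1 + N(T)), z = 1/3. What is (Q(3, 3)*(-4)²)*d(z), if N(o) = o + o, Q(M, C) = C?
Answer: -144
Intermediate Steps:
N(o) = 2*o
z = ⅓ ≈ 0.33333
d(T) = 1/(-1 + 2*T)
(Q(3, 3)*(-4)²)*d(z) = (3*(-4)²)/(-1 + 2*(⅓)) = (3*16)/(-1 + ⅔) = 48/(-⅓) = 48*(-3) = -144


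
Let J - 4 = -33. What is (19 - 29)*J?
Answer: 290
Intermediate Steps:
J = -29 (J = 4 - 33 = -29)
(19 - 29)*J = (19 - 29)*(-29) = -10*(-29) = 290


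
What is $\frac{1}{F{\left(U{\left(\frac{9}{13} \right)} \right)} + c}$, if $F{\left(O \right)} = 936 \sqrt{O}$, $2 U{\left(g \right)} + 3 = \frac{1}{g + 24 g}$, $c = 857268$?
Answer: $\frac{595325}{510353967124} - \frac{65 i \sqrt{331}}{765530950686} \approx 1.1665 \cdot 10^{-6} - 1.5448 \cdot 10^{-9} i$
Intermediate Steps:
$U{\left(g \right)} = - \frac{3}{2} + \frac{1}{50 g}$ ($U{\left(g \right)} = - \frac{3}{2} + \frac{1}{2 \left(g + 24 g\right)} = - \frac{3}{2} + \frac{1}{2 \cdot 25 g} = - \frac{3}{2} + \frac{\frac{1}{25} \frac{1}{g}}{2} = - \frac{3}{2} + \frac{1}{50 g}$)
$\frac{1}{F{\left(U{\left(\frac{9}{13} \right)} \right)} + c} = \frac{1}{936 \sqrt{\frac{1 - 75 \cdot \frac{9}{13}}{50 \cdot \frac{9}{13}}} + 857268} = \frac{1}{936 \sqrt{\frac{1 - 75 \cdot 9 \cdot \frac{1}{13}}{50 \cdot 9 \cdot \frac{1}{13}}} + 857268} = \frac{1}{936 \sqrt{\frac{1 - \frac{675}{13}}{50 \cdot \frac{9}{13}}} + 857268} = \frac{1}{936 \sqrt{\frac{1}{50} \cdot \frac{13}{9} \left(1 - \frac{675}{13}\right)} + 857268} = \frac{1}{936 \sqrt{\frac{1}{50} \cdot \frac{13}{9} \left(- \frac{662}{13}\right)} + 857268} = \frac{1}{936 \sqrt{- \frac{331}{225}} + 857268} = \frac{1}{936 \frac{i \sqrt{331}}{15} + 857268} = \frac{1}{\frac{312 i \sqrt{331}}{5} + 857268} = \frac{1}{857268 + \frac{312 i \sqrt{331}}{5}}$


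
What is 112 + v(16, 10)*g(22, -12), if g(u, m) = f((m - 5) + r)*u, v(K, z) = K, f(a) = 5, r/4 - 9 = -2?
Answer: 1872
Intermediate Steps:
r = 28 (r = 36 + 4*(-2) = 36 - 8 = 28)
g(u, m) = 5*u
112 + v(16, 10)*g(22, -12) = 112 + 16*(5*22) = 112 + 16*110 = 112 + 1760 = 1872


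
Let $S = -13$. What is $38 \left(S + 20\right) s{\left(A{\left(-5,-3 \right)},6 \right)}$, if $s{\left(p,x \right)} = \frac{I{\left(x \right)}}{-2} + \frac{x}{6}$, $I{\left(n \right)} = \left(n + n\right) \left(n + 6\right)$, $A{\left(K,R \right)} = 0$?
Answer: $-18886$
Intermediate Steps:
$I{\left(n \right)} = 2 n \left(6 + n\right)$
$s{\left(p,x \right)} = \frac{x}{6} - x \left(6 + x\right)$ ($s{\left(p,x \right)} = \frac{2 x \left(6 + x\right)}{-2} + \frac{x}{6} = 2 x \left(6 + x\right) \left(- \frac{1}{2}\right) + x \frac{1}{6} = - x \left(6 + x\right) + \frac{x}{6} = \frac{x}{6} - x \left(6 + x\right)$)
$38 \left(S + 20\right) s{\left(A{\left(-5,-3 \right)},6 \right)} = 38 \left(-13 + 20\right) 6 \left(- \frac{35}{6} - 6\right) = 38 \cdot 7 \cdot 6 \left(- \frac{35}{6} - 6\right) = 266 \cdot 6 \left(- \frac{71}{6}\right) = 266 \left(-71\right) = -18886$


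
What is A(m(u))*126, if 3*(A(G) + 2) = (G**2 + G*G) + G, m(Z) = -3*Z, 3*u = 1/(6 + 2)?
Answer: -4095/16 ≈ -255.94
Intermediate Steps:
u = 1/24 (u = 1/(3*(6 + 2)) = (1/3)/8 = (1/3)*(1/8) = 1/24 ≈ 0.041667)
A(G) = -2 + G/3 + 2*G**2/3 (A(G) = -2 + ((G**2 + G*G) + G)/3 = -2 + ((G**2 + G**2) + G)/3 = -2 + (2*G**2 + G)/3 = -2 + (G + 2*G**2)/3 = -2 + (G/3 + 2*G**2/3) = -2 + G/3 + 2*G**2/3)
A(m(u))*126 = (-2 + (-3*1/24)/3 + 2*(-3*1/24)**2/3)*126 = (-2 + (1/3)*(-1/8) + 2*(-1/8)**2/3)*126 = (-2 - 1/24 + (2/3)*(1/64))*126 = (-2 - 1/24 + 1/96)*126 = -65/32*126 = -4095/16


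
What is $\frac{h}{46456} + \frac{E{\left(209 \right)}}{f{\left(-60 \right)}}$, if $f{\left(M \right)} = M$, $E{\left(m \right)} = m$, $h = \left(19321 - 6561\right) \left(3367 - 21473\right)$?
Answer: $- \frac{1733957863}{348420} \approx -4976.6$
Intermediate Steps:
$h = -231032560$ ($h = 12760 \left(-18106\right) = -231032560$)
$\frac{h}{46456} + \frac{E{\left(209 \right)}}{f{\left(-60 \right)}} = - \frac{231032560}{46456} + \frac{209}{-60} = \left(-231032560\right) \frac{1}{46456} + 209 \left(- \frac{1}{60}\right) = - \frac{28879070}{5807} - \frac{209}{60} = - \frac{1733957863}{348420}$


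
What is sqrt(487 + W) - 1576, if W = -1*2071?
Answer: -1576 + 12*I*sqrt(11) ≈ -1576.0 + 39.799*I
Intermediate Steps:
W = -2071
sqrt(487 + W) - 1576 = sqrt(487 - 2071) - 1576 = sqrt(-1584) - 1576 = 12*I*sqrt(11) - 1576 = -1576 + 12*I*sqrt(11)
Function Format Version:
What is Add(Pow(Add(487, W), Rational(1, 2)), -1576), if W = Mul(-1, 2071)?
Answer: Add(-1576, Mul(12, I, Pow(11, Rational(1, 2)))) ≈ Add(-1576.0, Mul(39.799, I))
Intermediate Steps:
W = -2071
Add(Pow(Add(487, W), Rational(1, 2)), -1576) = Add(Pow(Add(487, -2071), Rational(1, 2)), -1576) = Add(Pow(-1584, Rational(1, 2)), -1576) = Add(Mul(12, I, Pow(11, Rational(1, 2))), -1576) = Add(-1576, Mul(12, I, Pow(11, Rational(1, 2))))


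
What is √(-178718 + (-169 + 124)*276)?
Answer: I*√191138 ≈ 437.19*I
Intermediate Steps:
√(-178718 + (-169 + 124)*276) = √(-178718 - 45*276) = √(-178718 - 12420) = √(-191138) = I*√191138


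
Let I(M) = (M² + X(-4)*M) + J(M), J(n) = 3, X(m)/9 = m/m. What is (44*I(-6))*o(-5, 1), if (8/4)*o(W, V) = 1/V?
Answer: -330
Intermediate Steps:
X(m) = 9 (X(m) = 9*(m/m) = 9*1 = 9)
o(W, V) = 1/(2*V)
I(M) = 3 + M² + 9*M (I(M) = (M² + 9*M) + 3 = 3 + M² + 9*M)
(44*I(-6))*o(-5, 1) = (44*(3 + (-6)² + 9*(-6)))*((½)/1) = (44*(3 + 36 - 54))*((½)*1) = (44*(-15))*(½) = -660*½ = -330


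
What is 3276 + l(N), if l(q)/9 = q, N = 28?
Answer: 3528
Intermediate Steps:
l(q) = 9*q
3276 + l(N) = 3276 + 9*28 = 3276 + 252 = 3528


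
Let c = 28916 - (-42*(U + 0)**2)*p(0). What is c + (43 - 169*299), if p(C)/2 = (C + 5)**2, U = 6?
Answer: 54028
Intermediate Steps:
p(C) = 2*(5 + C)**2 (p(C) = 2*(C + 5)**2 = 2*(5 + C)**2)
c = 104516 (c = 28916 - (-42*(6 + 0)**2)*2*(5 + 0)**2 = 28916 - (-42*6**2)*2*5**2 = 28916 - (-42*36)*2*25 = 28916 - (-1512)*50 = 28916 - 1*(-75600) = 28916 + 75600 = 104516)
c + (43 - 169*299) = 104516 + (43 - 169*299) = 104516 + (43 - 50531) = 104516 - 50488 = 54028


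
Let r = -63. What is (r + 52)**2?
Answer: 121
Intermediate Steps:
(r + 52)**2 = (-63 + 52)**2 = (-11)**2 = 121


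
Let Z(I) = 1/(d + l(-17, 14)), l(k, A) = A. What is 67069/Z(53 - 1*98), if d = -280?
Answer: -17840354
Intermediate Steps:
Z(I) = -1/266 (Z(I) = 1/(-280 + 14) = 1/(-266) = -1/266)
67069/Z(53 - 1*98) = 67069/(-1/266) = 67069*(-266) = -17840354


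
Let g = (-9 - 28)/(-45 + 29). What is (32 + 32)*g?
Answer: 148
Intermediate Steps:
g = 37/16 (g = -37/(-16) = -37*(-1/16) = 37/16 ≈ 2.3125)
(32 + 32)*g = (32 + 32)*(37/16) = 64*(37/16) = 148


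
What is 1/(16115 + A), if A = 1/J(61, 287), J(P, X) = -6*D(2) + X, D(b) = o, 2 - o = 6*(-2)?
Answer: 203/3271346 ≈ 6.2054e-5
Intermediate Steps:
o = 14 (o = 2 - 6*(-2) = 2 - 1*(-12) = 2 + 12 = 14)
D(b) = 14
J(P, X) = -84 + X (J(P, X) = -6*14 + X = -84 + X)
A = 1/203 (A = 1/(-84 + 287) = 1/203 ≈ 0.0049261)
1/(16115 + A) = 1/(16115 + 1/203) = 1/(3271346/203) = 203/3271346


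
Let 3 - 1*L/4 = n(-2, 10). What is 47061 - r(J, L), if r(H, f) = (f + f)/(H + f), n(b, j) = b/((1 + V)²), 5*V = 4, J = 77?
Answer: 348672605/7409 ≈ 47061.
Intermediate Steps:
V = ⅘ (V = (⅕)*4 = ⅘ ≈ 0.80000)
n(b, j) = 25*b/81 (n(b, j) = b/((1 + ⅘)²) = b/((9/5)²) = b/(81/25) = b*(25/81) = 25*b/81)
L = 1172/81 (L = 12 - 100*(-2)/81 = 12 - 4*(-50/81) = 12 + 200/81 = 1172/81 ≈ 14.469)
r(H, f) = 2*f/(H + f) (r(H, f) = (2*f)/(H + f) = 2*f/(H + f))
47061 - r(J, L) = 47061 - 2*1172/(81*(77 + 1172/81)) = 47061 - 2*1172/(81*7409/81) = 47061 - 2*1172*81/(81*7409) = 47061 - 1*2344/7409 = 47061 - 2344/7409 = 348672605/7409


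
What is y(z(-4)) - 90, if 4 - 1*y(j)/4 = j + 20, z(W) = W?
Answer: -138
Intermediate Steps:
y(j) = -64 - 4*j (y(j) = 16 - 4*(j + 20) = 16 - 4*(20 + j) = 16 + (-80 - 4*j) = -64 - 4*j)
y(z(-4)) - 90 = (-64 - 4*(-4)) - 90 = (-64 + 16) - 90 = -48 - 90 = -138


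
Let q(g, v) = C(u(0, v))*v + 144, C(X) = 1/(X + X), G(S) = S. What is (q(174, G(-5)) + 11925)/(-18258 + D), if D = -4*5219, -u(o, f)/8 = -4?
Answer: -772411/2504576 ≈ -0.30840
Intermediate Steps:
u(o, f) = 32 (u(o, f) = -8*(-4) = 32)
D = -20876
C(X) = 1/(2*X)
q(g, v) = 144 + v/64 (q(g, v) = ((½)/32)*v + 144 = ((½)*(1/32))*v + 144 = v/64 + 144 = 144 + v/64)
(q(174, G(-5)) + 11925)/(-18258 + D) = ((144 + (1/64)*(-5)) + 11925)/(-18258 - 20876) = ((144 - 5/64) + 11925)/(-39134) = (9211/64 + 11925)*(-1/39134) = (772411/64)*(-1/39134) = -772411/2504576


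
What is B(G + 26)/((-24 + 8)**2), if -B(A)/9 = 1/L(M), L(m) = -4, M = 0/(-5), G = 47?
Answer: 9/1024 ≈ 0.0087891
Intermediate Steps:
M = 0 (M = 0*(-1/5) = 0)
B(A) = 9/4 (B(A) = -9/(-4) = -9*(-1/4) = 9/4)
B(G + 26)/((-24 + 8)**2) = 9/(4*((-24 + 8)**2)) = 9/(4*((-16)**2)) = (9/4)/256 = (9/4)*(1/256) = 9/1024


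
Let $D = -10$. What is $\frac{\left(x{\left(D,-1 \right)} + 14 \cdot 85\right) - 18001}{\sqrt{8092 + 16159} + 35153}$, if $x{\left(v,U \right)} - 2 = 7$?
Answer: $- \frac{295320353}{617854579} + \frac{8401 \sqrt{24251}}{617854579} \approx -0.47586$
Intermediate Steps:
$x{\left(v,U \right)} = 9$ ($x{\left(v,U \right)} = 2 + 7 = 9$)
$\frac{\left(x{\left(D,-1 \right)} + 14 \cdot 85\right) - 18001}{\sqrt{8092 + 16159} + 35153} = \frac{\left(9 + 14 \cdot 85\right) - 18001}{\sqrt{8092 + 16159} + 35153} = \frac{\left(9 + 1190\right) - 18001}{\sqrt{24251} + 35153} = \frac{1199 - 18001}{35153 + \sqrt{24251}} = - \frac{16802}{35153 + \sqrt{24251}}$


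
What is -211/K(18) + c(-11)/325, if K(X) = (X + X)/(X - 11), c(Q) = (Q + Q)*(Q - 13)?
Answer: -461017/11700 ≈ -39.403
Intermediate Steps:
c(Q) = 2*Q*(-13 + Q) (c(Q) = (2*Q)*(-13 + Q) = 2*Q*(-13 + Q))
K(X) = 2*X/(-11 + X) (K(X) = (2*X)/(-11 + X) = 2*X/(-11 + X))
-211/K(18) + c(-11)/325 = -211/(2*18/(-11 + 18)) + (2*(-11)*(-13 - 11))/325 = -211/(2*18/7) + (2*(-11)*(-24))*(1/325) = -211/(2*18*(1/7)) + 528*(1/325) = -211/36/7 + 528/325 = -211*7/36 + 528/325 = -1477/36 + 528/325 = -461017/11700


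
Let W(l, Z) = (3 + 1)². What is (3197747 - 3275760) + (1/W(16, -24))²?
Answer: -19971327/256 ≈ -78013.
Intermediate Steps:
W(l, Z) = 16 (W(l, Z) = 4² = 16)
(3197747 - 3275760) + (1/W(16, -24))² = (3197747 - 3275760) + (1/16)² = -78013 + (1/16)² = -78013 + 1/256 = -19971327/256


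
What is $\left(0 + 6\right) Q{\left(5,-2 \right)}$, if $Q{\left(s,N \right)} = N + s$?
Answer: $18$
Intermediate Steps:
$\left(0 + 6\right) Q{\left(5,-2 \right)} = \left(0 + 6\right) \left(-2 + 5\right) = 6 \cdot 3 = 18$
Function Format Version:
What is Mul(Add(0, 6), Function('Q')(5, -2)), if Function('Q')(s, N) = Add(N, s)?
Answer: 18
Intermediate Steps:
Mul(Add(0, 6), Function('Q')(5, -2)) = Mul(Add(0, 6), Add(-2, 5)) = Mul(6, 3) = 18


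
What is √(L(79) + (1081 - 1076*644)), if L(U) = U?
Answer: 2*I*√172946 ≈ 831.74*I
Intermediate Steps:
√(L(79) + (1081 - 1076*644)) = √(79 + (1081 - 1076*644)) = √(79 + (1081 - 692944)) = √(79 - 691863) = √(-691784) = 2*I*√172946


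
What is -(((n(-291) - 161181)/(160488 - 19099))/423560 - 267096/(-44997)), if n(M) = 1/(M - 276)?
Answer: -755787252395846647/127325659747803930 ≈ -5.9359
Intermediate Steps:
n(M) = 1/(-276 + M)
-(((n(-291) - 161181)/(160488 - 19099))/423560 - 267096/(-44997)) = -(((1/(-276 - 291) - 161181)/(160488 - 19099))/423560 - 267096/(-44997)) = -(((1/(-567) - 161181)/141389)*(1/423560) - 267096*(-1/44997)) = -(((-1/567 - 161181)*(1/141389))*(1/423560) + 89032/14999) = -(-91389628/567*1/141389*(1/423560) + 89032/14999) = -(-91389628/80167563*1/423560 + 89032/14999) = -(-22847407/8488943246070 + 89032/14999) = -1*755787252395846647/127325659747803930 = -755787252395846647/127325659747803930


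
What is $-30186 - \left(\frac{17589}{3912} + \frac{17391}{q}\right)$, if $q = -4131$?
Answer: $- \frac{3188396303}{105624} \approx -30186.0$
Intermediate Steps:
$-30186 - \left(\frac{17589}{3912} + \frac{17391}{q}\right) = -30186 - \left(\frac{17589}{3912} + \frac{17391}{-4131}\right) = -30186 - \left(17589 \cdot \frac{1}{3912} + 17391 \left(- \frac{1}{4131}\right)\right) = -30186 - \left(\frac{5863}{1304} - \frac{341}{81}\right) = -30186 - \frac{30239}{105624} = - \frac{3188396303}{105624}$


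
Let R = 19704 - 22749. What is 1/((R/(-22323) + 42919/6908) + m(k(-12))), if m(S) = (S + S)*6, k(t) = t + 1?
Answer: -7343204/922678371 ≈ -0.0079586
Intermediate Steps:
R = -3045
k(t) = 1 + t
m(S) = 12*S (m(S) = (2*S)*6 = 12*S)
1/((R/(-22323) + 42919/6908) + m(k(-12))) = 1/((-3045/(-22323) + 42919/6908) + 12*(1 - 12)) = 1/((-3045*(-1/22323) + 42919*(1/6908)) + 12*(-11)) = 1/((145/1063 + 42919/6908) - 132) = 1/(46624557/7343204 - 132) = 1/(-922678371/7343204) = -7343204/922678371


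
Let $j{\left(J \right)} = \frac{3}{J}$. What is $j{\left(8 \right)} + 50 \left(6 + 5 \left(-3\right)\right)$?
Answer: $- \frac{3597}{8} \approx -449.63$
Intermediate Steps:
$j{\left(8 \right)} + 50 \left(6 + 5 \left(-3\right)\right) = \frac{3}{8} + 50 \left(6 + 5 \left(-3\right)\right) = 3 \cdot \frac{1}{8} + 50 \left(6 - 15\right) = \frac{3}{8} + 50 \left(-9\right) = \frac{3}{8} - 450 = - \frac{3597}{8}$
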